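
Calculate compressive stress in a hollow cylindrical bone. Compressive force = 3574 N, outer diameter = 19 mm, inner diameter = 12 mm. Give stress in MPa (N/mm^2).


A = pi*(r_o^2 - r_i^2)
r_o = 9.5 mm, r_i = 6 mm
A = 170.431 mm^2
sigma = F/A = 3574 / 170.431
sigma = 20.97 MPa


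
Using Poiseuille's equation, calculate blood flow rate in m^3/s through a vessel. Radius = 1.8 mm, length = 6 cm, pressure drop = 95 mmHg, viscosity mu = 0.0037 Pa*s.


Q = pi*r^4*dP / (8*mu*L)
r = 0.0018 m, L = 0.06 m
dP = 95 mmHg = 12665.59 Pa
Q = 2.3519e-04 m^3/s


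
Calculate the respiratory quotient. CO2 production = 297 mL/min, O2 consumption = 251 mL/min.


RQ = VCO2 / VO2
RQ = 297 / 251
RQ = 1.183


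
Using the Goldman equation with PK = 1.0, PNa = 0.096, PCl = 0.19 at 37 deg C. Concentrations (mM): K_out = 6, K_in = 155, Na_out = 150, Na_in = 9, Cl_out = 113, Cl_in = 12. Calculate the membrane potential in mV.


Vm = (RT/F)*ln((PK*Ko + PNa*Nao + PCl*Cli)/(PK*Ki + PNa*Nai + PCl*Clo))
Numer = 22.68, Denom = 177.334
Vm = -54.96 mV


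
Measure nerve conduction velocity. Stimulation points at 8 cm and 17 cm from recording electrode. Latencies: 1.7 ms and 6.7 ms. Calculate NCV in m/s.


Distance = (17 - 8) / 100 = 0.09 m
dt = (6.7 - 1.7) / 1000 = 0.005 s
NCV = dist / dt = 18 m/s


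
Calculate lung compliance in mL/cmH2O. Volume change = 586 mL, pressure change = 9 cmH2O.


C = dV / dP
C = 586 / 9
C = 65.11 mL/cmH2O


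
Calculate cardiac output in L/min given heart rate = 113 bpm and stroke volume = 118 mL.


CO = HR * SV
CO = 113 * 118 / 1000
CO = 13.33 L/min


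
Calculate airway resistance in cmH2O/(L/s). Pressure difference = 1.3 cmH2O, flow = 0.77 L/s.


R = dP / flow
R = 1.3 / 0.77
R = 1.688 cmH2O/(L/s)


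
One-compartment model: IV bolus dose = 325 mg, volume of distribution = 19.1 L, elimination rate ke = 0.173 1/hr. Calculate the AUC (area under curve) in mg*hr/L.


C0 = Dose/Vd = 325/19.1 = 17.0157 mg/L
AUC = C0/ke = 17.0157/0.173
AUC = 98.36 mg*hr/L


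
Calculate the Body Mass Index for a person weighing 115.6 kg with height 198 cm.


BMI = weight / height^2
height = 198 cm = 1.98 m
BMI = 115.6 / 1.98^2
BMI = 29.49 kg/m^2


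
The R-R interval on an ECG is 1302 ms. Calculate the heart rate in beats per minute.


HR = 60 / RR_interval(s)
RR = 1302 ms = 1.302 s
HR = 60 / 1.302 = 46.08 bpm


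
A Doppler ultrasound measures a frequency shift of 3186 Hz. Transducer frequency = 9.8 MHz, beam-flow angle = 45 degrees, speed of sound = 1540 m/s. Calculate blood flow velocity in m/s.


v = fd * c / (2 * f0 * cos(theta))
v = 3186 * 1540 / (2 * 9.8000e+06 * cos(45))
v = 0.354 m/s


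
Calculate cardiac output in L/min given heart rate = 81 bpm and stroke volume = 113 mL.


CO = HR * SV
CO = 81 * 113 / 1000
CO = 9.153 L/min


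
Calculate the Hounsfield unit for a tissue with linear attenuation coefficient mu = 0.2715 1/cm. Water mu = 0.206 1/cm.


HU = ((mu_tissue - mu_water) / mu_water) * 1000
HU = ((0.2715 - 0.206) / 0.206) * 1000
HU = 318


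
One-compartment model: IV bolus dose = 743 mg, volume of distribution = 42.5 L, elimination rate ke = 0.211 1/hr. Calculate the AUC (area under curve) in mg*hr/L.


C0 = Dose/Vd = 743/42.5 = 17.4824 mg/L
AUC = C0/ke = 17.4824/0.211
AUC = 82.85 mg*hr/L


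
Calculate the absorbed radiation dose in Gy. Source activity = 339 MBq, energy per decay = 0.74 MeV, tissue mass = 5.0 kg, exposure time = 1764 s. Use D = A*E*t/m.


A = 339 MBq = 3.3900e+08 Bq
E = 0.74 MeV = 1.18548e-13 J
D = A*E*t/m = 3.3900e+08*1.18548e-13*1764/5.0
D = 0.01418 Gy


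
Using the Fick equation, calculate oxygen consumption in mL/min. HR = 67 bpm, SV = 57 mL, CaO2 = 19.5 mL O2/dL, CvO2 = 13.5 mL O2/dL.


CO = HR*SV = 67*57/1000 = 3.819 L/min
a-v O2 diff = 19.5 - 13.5 = 6 mL/dL
VO2 = CO * (CaO2-CvO2) * 10 dL/L
VO2 = 3.819 * 6 * 10
VO2 = 229.1 mL/min


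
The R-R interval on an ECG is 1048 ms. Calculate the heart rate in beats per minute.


HR = 60 / RR_interval(s)
RR = 1048 ms = 1.048 s
HR = 60 / 1.048 = 57.25 bpm


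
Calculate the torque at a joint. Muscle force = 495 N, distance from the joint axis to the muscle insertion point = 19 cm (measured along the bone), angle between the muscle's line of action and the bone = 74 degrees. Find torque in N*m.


Torque = F * d * sin(theta)   (moment arm = d*sin(theta))
d = 19 cm = 0.19 m
Torque = 495 * 0.19 * sin(74)
Torque = 90.41 N*m


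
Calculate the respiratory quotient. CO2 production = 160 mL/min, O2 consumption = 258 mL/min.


RQ = VCO2 / VO2
RQ = 160 / 258
RQ = 0.6202


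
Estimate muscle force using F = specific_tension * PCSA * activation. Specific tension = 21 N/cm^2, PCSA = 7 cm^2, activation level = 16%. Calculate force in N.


F = sigma * PCSA * activation
F = 21 * 7 * 0.16
F = 23.52 N


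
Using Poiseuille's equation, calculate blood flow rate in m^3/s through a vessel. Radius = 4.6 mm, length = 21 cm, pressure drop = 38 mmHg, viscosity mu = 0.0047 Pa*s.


Q = pi*r^4*dP / (8*mu*L)
r = 0.0046 m, L = 0.21 m
dP = 38 mmHg = 5066.236 Pa
Q = 9.0253e-04 m^3/s


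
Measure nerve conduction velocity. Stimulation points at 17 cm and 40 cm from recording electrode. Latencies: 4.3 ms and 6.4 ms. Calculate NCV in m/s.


Distance = (40 - 17) / 100 = 0.23 m
dt = (6.4 - 4.3) / 1000 = 0.0021 s
NCV = dist / dt = 109.5 m/s


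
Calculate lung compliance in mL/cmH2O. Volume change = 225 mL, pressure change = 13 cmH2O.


C = dV / dP
C = 225 / 13
C = 17.31 mL/cmH2O


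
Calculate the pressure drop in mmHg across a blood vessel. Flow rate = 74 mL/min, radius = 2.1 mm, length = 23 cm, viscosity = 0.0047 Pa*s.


dP = 8*mu*L*Q / (pi*r^4)
Q = 74 mL/min = 1.23333e-06 m^3/s
dP = 174.569 Pa = 174.569 / 133.322 mmHg = 1.309 mmHg


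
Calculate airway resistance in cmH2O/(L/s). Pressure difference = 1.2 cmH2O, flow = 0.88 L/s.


R = dP / flow
R = 1.2 / 0.88
R = 1.364 cmH2O/(L/s)


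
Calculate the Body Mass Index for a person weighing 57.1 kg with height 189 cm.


BMI = weight / height^2
height = 189 cm = 1.89 m
BMI = 57.1 / 1.89^2
BMI = 15.98 kg/m^2


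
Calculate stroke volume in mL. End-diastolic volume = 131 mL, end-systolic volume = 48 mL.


SV = EDV - ESV
SV = 131 - 48
SV = 83 mL


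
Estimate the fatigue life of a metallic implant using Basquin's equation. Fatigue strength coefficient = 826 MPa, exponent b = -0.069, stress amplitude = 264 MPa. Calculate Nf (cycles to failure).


sigma_a = sigma_f' * (2Nf)^b
2Nf = (sigma_a/sigma_f')^(1/b)
2Nf = (264/826)^(1/-0.069)
2Nf = 15113466
Nf = 7.5567e+06


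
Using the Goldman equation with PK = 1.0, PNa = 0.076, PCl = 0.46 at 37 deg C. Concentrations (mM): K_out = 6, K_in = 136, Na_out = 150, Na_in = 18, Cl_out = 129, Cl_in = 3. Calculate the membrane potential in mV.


Vm = (RT/F)*ln((PK*Ko + PNa*Nao + PCl*Cli)/(PK*Ki + PNa*Nai + PCl*Clo))
Numer = 18.78, Denom = 196.708
Vm = -62.78 mV


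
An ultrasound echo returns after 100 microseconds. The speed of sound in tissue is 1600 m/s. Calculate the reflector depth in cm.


depth = c * t / 2
t = 100 us = 1.0000e-04 s
depth = 1600 * 1.0000e-04 / 2
depth = 0.08 m = 8 cm


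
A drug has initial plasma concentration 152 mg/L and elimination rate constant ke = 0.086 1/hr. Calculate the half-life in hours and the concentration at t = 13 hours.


t_half = ln(2) / ke = 0.693147 / 0.086 = 8.06 hr
C(t) = C0 * exp(-ke*t) = 152 * exp(-0.086*13)
C(13) = 49.69 mg/L


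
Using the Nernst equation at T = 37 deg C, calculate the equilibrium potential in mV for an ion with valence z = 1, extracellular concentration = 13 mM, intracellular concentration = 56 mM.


E = (RT/(zF)) * ln(C_out/C_in)
T = 37 + 273.15 = 310.15 K
E = (8.314 * 310.15 / (1 * 96485)) * ln(13/56)
E = -39.03 mV


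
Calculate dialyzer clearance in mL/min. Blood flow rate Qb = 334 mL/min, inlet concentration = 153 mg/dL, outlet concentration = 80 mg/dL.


K = Qb * (Cb_in - Cb_out) / Cb_in
K = 334 * (153 - 80) / 153
K = 159.4 mL/min


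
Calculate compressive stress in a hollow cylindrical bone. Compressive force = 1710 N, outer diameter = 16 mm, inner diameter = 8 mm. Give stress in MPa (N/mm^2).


A = pi*(r_o^2 - r_i^2)
r_o = 8 mm, r_i = 4 mm
A = 150.796 mm^2
sigma = F/A = 1710 / 150.796
sigma = 11.34 MPa


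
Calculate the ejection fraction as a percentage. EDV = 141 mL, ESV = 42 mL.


SV = EDV - ESV = 141 - 42 = 99 mL
EF = SV/EDV * 100 = 99/141 * 100
EF = 70.21%


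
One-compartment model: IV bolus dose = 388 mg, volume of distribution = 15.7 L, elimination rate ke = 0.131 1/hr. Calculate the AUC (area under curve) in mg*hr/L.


C0 = Dose/Vd = 388/15.7 = 24.7134 mg/L
AUC = C0/ke = 24.7134/0.131
AUC = 188.7 mg*hr/L


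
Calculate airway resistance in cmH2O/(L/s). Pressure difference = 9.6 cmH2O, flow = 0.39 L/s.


R = dP / flow
R = 9.6 / 0.39
R = 24.62 cmH2O/(L/s)


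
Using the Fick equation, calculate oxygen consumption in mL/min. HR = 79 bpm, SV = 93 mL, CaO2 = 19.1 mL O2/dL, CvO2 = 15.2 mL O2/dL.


CO = HR*SV = 79*93/1000 = 7.347 L/min
a-v O2 diff = 19.1 - 15.2 = 3.9 mL/dL
VO2 = CO * (CaO2-CvO2) * 10 dL/L
VO2 = 7.347 * 3.9 * 10
VO2 = 286.5 mL/min


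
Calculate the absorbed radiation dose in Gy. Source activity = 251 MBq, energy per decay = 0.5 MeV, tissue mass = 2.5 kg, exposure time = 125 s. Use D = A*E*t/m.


A = 251 MBq = 2.5100e+08 Bq
E = 0.5 MeV = 8.01e-14 J
D = A*E*t/m = 2.5100e+08*8.01e-14*125/2.5
D = 0.001005 Gy


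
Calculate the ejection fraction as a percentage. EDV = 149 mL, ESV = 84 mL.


SV = EDV - ESV = 149 - 84 = 65 mL
EF = SV/EDV * 100 = 65/149 * 100
EF = 43.62%


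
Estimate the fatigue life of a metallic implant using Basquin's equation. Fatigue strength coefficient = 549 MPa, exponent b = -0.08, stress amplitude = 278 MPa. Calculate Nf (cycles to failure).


sigma_a = sigma_f' * (2Nf)^b
2Nf = (sigma_a/sigma_f')^(1/b)
2Nf = (278/549)^(1/-0.08)
2Nf = 4944.1809
Nf = 2472


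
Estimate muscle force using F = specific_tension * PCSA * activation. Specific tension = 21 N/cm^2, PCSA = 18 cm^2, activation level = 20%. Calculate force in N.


F = sigma * PCSA * activation
F = 21 * 18 * 0.2
F = 75.6 N


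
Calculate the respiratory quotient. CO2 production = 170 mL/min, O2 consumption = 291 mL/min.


RQ = VCO2 / VO2
RQ = 170 / 291
RQ = 0.5842


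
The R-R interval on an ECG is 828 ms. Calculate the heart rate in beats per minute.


HR = 60 / RR_interval(s)
RR = 828 ms = 0.828 s
HR = 60 / 0.828 = 72.46 bpm


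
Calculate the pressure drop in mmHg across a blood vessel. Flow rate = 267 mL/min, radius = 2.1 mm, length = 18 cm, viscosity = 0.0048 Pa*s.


dP = 8*mu*L*Q / (pi*r^4)
Q = 267 mL/min = 4.45e-06 m^3/s
dP = 503.427 Pa = 503.427 / 133.322 mmHg = 3.776 mmHg


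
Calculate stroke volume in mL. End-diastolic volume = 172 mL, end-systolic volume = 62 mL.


SV = EDV - ESV
SV = 172 - 62
SV = 110 mL


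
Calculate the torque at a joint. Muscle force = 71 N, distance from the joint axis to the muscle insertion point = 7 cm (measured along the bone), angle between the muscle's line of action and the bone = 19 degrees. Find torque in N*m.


Torque = F * d * sin(theta)   (moment arm = d*sin(theta))
d = 7 cm = 0.07 m
Torque = 71 * 0.07 * sin(19)
Torque = 1.618 N*m


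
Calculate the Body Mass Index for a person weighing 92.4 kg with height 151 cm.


BMI = weight / height^2
height = 151 cm = 1.51 m
BMI = 92.4 / 1.51^2
BMI = 40.52 kg/m^2


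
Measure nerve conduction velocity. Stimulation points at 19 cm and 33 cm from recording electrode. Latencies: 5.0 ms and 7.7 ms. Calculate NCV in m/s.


Distance = (33 - 19) / 100 = 0.14 m
dt = (7.7 - 5.0) / 1000 = 0.0027 s
NCV = dist / dt = 51.85 m/s


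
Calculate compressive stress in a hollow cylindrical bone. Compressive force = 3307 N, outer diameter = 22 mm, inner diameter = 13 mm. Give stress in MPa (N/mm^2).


A = pi*(r_o^2 - r_i^2)
r_o = 11 mm, r_i = 6.5 mm
A = 247.4 mm^2
sigma = F/A = 3307 / 247.4
sigma = 13.37 MPa


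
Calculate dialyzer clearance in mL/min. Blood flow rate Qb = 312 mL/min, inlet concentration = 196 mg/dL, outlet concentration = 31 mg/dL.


K = Qb * (Cb_in - Cb_out) / Cb_in
K = 312 * (196 - 31) / 196
K = 262.7 mL/min


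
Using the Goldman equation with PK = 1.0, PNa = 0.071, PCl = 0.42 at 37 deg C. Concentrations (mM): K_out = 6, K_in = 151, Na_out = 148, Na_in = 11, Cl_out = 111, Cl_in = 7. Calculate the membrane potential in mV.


Vm = (RT/F)*ln((PK*Ko + PNa*Nao + PCl*Cli)/(PK*Ki + PNa*Nai + PCl*Clo))
Numer = 19.448, Denom = 198.401
Vm = -62.07 mV


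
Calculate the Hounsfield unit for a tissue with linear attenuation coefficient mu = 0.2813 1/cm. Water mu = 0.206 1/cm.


HU = ((mu_tissue - mu_water) / mu_water) * 1000
HU = ((0.2813 - 0.206) / 0.206) * 1000
HU = 365.5


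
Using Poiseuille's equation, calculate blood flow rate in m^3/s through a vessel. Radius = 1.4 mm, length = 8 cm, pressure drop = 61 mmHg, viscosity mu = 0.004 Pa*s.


Q = pi*r^4*dP / (8*mu*L)
r = 0.0014 m, L = 0.08 m
dP = 61 mmHg = 8132.642 Pa
Q = 3.8340e-05 m^3/s


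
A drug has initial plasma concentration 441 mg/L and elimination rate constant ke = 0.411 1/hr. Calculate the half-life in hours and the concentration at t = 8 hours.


t_half = ln(2) / ke = 0.693147 / 0.411 = 1.686 hr
C(t) = C0 * exp(-ke*t) = 441 * exp(-0.411*8)
C(8) = 16.46 mg/L


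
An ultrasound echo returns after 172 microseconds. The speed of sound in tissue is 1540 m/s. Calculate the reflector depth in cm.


depth = c * t / 2
t = 172 us = 1.7200e-04 s
depth = 1540 * 1.7200e-04 / 2
depth = 0.13244 m = 13.244 cm


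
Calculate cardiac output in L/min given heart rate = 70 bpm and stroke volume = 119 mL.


CO = HR * SV
CO = 70 * 119 / 1000
CO = 8.33 L/min


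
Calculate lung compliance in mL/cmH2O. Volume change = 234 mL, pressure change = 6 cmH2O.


C = dV / dP
C = 234 / 6
C = 39 mL/cmH2O


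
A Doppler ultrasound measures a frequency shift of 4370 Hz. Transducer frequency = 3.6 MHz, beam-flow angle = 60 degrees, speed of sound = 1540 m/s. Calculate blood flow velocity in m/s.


v = fd * c / (2 * f0 * cos(theta))
v = 4370 * 1540 / (2 * 3.6000e+06 * cos(60))
v = 1.869 m/s


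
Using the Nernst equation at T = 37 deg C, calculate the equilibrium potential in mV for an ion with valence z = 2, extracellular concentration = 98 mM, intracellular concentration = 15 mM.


E = (RT/(zF)) * ln(C_out/C_in)
T = 37 + 273.15 = 310.15 K
E = (8.314 * 310.15 / (2 * 96485)) * ln(98/15)
E = 25.08 mV


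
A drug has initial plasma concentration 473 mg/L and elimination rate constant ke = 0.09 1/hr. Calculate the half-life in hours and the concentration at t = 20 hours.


t_half = ln(2) / ke = 0.693147 / 0.09 = 7.702 hr
C(t) = C0 * exp(-ke*t) = 473 * exp(-0.09*20)
C(20) = 78.19 mg/L


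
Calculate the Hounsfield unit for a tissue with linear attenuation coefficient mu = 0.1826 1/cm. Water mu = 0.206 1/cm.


HU = ((mu_tissue - mu_water) / mu_water) * 1000
HU = ((0.1826 - 0.206) / 0.206) * 1000
HU = -113.6


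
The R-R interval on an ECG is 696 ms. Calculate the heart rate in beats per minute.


HR = 60 / RR_interval(s)
RR = 696 ms = 0.696 s
HR = 60 / 0.696 = 86.21 bpm


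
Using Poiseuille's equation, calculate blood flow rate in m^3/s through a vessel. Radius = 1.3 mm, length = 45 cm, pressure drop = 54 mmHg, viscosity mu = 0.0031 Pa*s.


Q = pi*r^4*dP / (8*mu*L)
r = 0.0013 m, L = 0.45 m
dP = 54 mmHg = 7199.388 Pa
Q = 5.7883e-06 m^3/s


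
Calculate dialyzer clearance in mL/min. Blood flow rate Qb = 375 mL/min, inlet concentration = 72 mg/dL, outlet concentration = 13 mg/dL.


K = Qb * (Cb_in - Cb_out) / Cb_in
K = 375 * (72 - 13) / 72
K = 307.3 mL/min


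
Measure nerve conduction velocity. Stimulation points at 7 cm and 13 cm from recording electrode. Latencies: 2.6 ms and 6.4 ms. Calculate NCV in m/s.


Distance = (13 - 7) / 100 = 0.06 m
dt = (6.4 - 2.6) / 1000 = 0.0038 s
NCV = dist / dt = 15.79 m/s


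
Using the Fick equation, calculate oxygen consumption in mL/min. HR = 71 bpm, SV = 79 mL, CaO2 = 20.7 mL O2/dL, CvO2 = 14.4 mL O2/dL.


CO = HR*SV = 71*79/1000 = 5.609 L/min
a-v O2 diff = 20.7 - 14.4 = 6.3 mL/dL
VO2 = CO * (CaO2-CvO2) * 10 dL/L
VO2 = 5.609 * 6.3 * 10
VO2 = 353.4 mL/min


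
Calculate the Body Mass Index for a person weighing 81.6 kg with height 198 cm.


BMI = weight / height^2
height = 198 cm = 1.98 m
BMI = 81.6 / 1.98^2
BMI = 20.81 kg/m^2


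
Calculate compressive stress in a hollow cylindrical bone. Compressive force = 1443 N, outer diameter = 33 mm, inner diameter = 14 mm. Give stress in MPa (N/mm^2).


A = pi*(r_o^2 - r_i^2)
r_o = 16.5 mm, r_i = 7 mm
A = 701.361 mm^2
sigma = F/A = 1443 / 701.361
sigma = 2.057 MPa


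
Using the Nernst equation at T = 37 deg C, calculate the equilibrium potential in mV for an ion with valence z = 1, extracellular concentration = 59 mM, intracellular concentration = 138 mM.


E = (RT/(zF)) * ln(C_out/C_in)
T = 37 + 273.15 = 310.15 K
E = (8.314 * 310.15 / (1 * 96485)) * ln(59/138)
E = -22.71 mV


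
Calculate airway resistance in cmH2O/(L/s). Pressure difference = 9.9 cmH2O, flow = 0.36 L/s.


R = dP / flow
R = 9.9 / 0.36
R = 27.5 cmH2O/(L/s)


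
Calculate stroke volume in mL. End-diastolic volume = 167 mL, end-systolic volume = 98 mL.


SV = EDV - ESV
SV = 167 - 98
SV = 69 mL


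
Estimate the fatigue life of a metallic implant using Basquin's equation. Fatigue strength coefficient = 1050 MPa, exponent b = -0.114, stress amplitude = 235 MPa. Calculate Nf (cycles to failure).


sigma_a = sigma_f' * (2Nf)^b
2Nf = (sigma_a/sigma_f')^(1/b)
2Nf = (235/1050)^(1/-0.114)
2Nf = 504451.74
Nf = 2.522e+05


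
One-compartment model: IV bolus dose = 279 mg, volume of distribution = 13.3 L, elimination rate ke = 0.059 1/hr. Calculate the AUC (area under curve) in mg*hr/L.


C0 = Dose/Vd = 279/13.3 = 20.9774 mg/L
AUC = C0/ke = 20.9774/0.059
AUC = 355.5 mg*hr/L


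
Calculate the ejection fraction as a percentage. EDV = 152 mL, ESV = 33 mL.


SV = EDV - ESV = 152 - 33 = 119 mL
EF = SV/EDV * 100 = 119/152 * 100
EF = 78.29%


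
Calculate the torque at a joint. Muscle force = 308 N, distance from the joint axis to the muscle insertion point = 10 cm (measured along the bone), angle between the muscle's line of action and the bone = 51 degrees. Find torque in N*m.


Torque = F * d * sin(theta)   (moment arm = d*sin(theta))
d = 10 cm = 0.1 m
Torque = 308 * 0.1 * sin(51)
Torque = 23.94 N*m


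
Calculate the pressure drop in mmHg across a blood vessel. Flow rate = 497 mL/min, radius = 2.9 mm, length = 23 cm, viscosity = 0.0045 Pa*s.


dP = 8*mu*L*Q / (pi*r^4)
Q = 497 mL/min = 8.28333e-06 m^3/s
dP = 308.669 Pa = 308.669 / 133.322 mmHg = 2.315 mmHg


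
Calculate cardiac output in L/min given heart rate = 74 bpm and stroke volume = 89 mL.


CO = HR * SV
CO = 74 * 89 / 1000
CO = 6.586 L/min


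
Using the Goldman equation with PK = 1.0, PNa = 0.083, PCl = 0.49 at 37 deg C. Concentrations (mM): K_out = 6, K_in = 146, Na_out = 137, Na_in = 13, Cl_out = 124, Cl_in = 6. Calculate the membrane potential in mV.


Vm = (RT/F)*ln((PK*Ko + PNa*Nao + PCl*Cli)/(PK*Ki + PNa*Nai + PCl*Clo))
Numer = 20.311, Denom = 207.839
Vm = -62.15 mV


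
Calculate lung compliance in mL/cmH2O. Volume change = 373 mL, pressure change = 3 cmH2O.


C = dV / dP
C = 373 / 3
C = 124.3 mL/cmH2O


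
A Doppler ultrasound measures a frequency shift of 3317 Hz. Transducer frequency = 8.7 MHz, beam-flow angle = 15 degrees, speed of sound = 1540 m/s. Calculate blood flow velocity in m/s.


v = fd * c / (2 * f0 * cos(theta))
v = 3317 * 1540 / (2 * 8.7000e+06 * cos(15))
v = 0.3039 m/s


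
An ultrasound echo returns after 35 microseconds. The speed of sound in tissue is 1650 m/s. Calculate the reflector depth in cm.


depth = c * t / 2
t = 35 us = 3.5000e-05 s
depth = 1650 * 3.5000e-05 / 2
depth = 0.028875 m = 2.8875 cm


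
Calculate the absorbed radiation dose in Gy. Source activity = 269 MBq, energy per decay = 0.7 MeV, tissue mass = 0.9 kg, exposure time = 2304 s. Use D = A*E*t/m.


A = 269 MBq = 2.6900e+08 Bq
E = 0.7 MeV = 1.1214e-13 J
D = A*E*t/m = 2.6900e+08*1.1214e-13*2304/0.9
D = 0.07722 Gy


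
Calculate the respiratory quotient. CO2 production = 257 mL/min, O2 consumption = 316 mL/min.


RQ = VCO2 / VO2
RQ = 257 / 316
RQ = 0.8133


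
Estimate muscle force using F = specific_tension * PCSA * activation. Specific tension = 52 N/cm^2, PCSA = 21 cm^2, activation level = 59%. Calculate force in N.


F = sigma * PCSA * activation
F = 52 * 21 * 0.59
F = 644.3 N


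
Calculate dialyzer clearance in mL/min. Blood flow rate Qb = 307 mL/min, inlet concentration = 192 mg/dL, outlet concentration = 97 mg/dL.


K = Qb * (Cb_in - Cb_out) / Cb_in
K = 307 * (192 - 97) / 192
K = 151.9 mL/min


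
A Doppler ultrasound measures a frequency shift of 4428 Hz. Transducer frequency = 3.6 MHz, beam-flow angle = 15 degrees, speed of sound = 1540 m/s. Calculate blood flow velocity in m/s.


v = fd * c / (2 * f0 * cos(theta))
v = 4428 * 1540 / (2 * 3.6000e+06 * cos(15))
v = 0.9805 m/s


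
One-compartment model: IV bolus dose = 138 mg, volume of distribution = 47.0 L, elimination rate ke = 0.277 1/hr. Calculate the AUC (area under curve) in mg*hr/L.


C0 = Dose/Vd = 138/47.0 = 2.93617 mg/L
AUC = C0/ke = 2.93617/0.277
AUC = 10.6 mg*hr/L


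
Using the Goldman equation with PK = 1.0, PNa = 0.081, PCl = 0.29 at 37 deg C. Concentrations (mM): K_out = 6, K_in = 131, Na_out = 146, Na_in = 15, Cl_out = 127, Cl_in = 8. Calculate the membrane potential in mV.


Vm = (RT/F)*ln((PK*Ko + PNa*Nao + PCl*Cli)/(PK*Ki + PNa*Nai + PCl*Clo))
Numer = 20.146, Denom = 169.045
Vm = -56.85 mV


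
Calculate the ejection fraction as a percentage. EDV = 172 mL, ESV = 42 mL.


SV = EDV - ESV = 172 - 42 = 130 mL
EF = SV/EDV * 100 = 130/172 * 100
EF = 75.58%


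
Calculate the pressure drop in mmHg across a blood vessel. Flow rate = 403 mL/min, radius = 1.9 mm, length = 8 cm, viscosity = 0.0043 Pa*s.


dP = 8*mu*L*Q / (pi*r^4)
Q = 403 mL/min = 6.71667e-06 m^3/s
dP = 451.48 Pa = 451.48 / 133.322 mmHg = 3.386 mmHg


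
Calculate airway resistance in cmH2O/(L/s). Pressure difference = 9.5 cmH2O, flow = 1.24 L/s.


R = dP / flow
R = 9.5 / 1.24
R = 7.661 cmH2O/(L/s)


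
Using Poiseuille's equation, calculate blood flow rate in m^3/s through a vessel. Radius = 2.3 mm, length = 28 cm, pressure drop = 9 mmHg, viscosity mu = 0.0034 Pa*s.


Q = pi*r^4*dP / (8*mu*L)
r = 0.0023 m, L = 0.28 m
dP = 9 mmHg = 1199.898 Pa
Q = 1.3851e-05 m^3/s


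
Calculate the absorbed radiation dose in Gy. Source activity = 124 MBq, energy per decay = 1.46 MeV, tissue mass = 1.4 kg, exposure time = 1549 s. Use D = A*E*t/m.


A = 124 MBq = 1.2400e+08 Bq
E = 1.46 MeV = 2.33892e-13 J
D = A*E*t/m = 1.2400e+08*2.33892e-13*1549/1.4
D = 0.03209 Gy


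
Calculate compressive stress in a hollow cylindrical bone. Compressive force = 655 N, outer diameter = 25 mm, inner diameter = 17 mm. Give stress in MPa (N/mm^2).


A = pi*(r_o^2 - r_i^2)
r_o = 12.5 mm, r_i = 8.5 mm
A = 263.894 mm^2
sigma = F/A = 655 / 263.894
sigma = 2.482 MPa


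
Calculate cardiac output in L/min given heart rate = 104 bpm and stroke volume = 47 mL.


CO = HR * SV
CO = 104 * 47 / 1000
CO = 4.888 L/min


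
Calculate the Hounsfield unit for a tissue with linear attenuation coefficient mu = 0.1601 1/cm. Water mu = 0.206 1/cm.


HU = ((mu_tissue - mu_water) / mu_water) * 1000
HU = ((0.1601 - 0.206) / 0.206) * 1000
HU = -222.8


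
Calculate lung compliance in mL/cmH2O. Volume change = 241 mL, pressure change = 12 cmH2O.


C = dV / dP
C = 241 / 12
C = 20.08 mL/cmH2O


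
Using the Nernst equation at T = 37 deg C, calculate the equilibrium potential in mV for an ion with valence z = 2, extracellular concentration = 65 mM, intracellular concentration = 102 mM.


E = (RT/(zF)) * ln(C_out/C_in)
T = 37 + 273.15 = 310.15 K
E = (8.314 * 310.15 / (2 * 96485)) * ln(65/102)
E = -6.021 mV


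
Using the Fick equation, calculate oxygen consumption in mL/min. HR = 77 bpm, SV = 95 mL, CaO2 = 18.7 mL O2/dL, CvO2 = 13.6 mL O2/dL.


CO = HR*SV = 77*95/1000 = 7.315 L/min
a-v O2 diff = 18.7 - 13.6 = 5.1 mL/dL
VO2 = CO * (CaO2-CvO2) * 10 dL/L
VO2 = 7.315 * 5.1 * 10
VO2 = 373.1 mL/min


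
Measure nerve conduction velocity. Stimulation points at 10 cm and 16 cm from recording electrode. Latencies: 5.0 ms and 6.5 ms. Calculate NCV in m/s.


Distance = (16 - 10) / 100 = 0.06 m
dt = (6.5 - 5.0) / 1000 = 0.0015 s
NCV = dist / dt = 40 m/s


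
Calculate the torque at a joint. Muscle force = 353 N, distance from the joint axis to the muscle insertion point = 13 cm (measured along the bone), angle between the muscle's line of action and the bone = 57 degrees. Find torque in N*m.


Torque = F * d * sin(theta)   (moment arm = d*sin(theta))
d = 13 cm = 0.13 m
Torque = 353 * 0.13 * sin(57)
Torque = 38.49 N*m


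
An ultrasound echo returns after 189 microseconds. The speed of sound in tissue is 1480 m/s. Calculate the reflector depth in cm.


depth = c * t / 2
t = 189 us = 1.8900e-04 s
depth = 1480 * 1.8900e-04 / 2
depth = 0.13986 m = 13.986 cm


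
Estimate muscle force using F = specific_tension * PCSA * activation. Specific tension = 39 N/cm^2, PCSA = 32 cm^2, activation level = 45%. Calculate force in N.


F = sigma * PCSA * activation
F = 39 * 32 * 0.45
F = 561.6 N


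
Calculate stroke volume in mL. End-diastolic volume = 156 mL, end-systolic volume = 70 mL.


SV = EDV - ESV
SV = 156 - 70
SV = 86 mL


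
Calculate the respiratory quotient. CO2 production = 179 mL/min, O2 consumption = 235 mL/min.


RQ = VCO2 / VO2
RQ = 179 / 235
RQ = 0.7617


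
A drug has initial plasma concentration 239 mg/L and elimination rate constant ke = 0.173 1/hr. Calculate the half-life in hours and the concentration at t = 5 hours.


t_half = ln(2) / ke = 0.693147 / 0.173 = 4.007 hr
C(t) = C0 * exp(-ke*t) = 239 * exp(-0.173*5)
C(5) = 100.6 mg/L


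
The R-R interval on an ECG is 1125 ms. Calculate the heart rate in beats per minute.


HR = 60 / RR_interval(s)
RR = 1125 ms = 1.125 s
HR = 60 / 1.125 = 53.33 bpm


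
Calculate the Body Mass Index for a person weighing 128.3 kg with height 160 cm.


BMI = weight / height^2
height = 160 cm = 1.6 m
BMI = 128.3 / 1.6^2
BMI = 50.12 kg/m^2


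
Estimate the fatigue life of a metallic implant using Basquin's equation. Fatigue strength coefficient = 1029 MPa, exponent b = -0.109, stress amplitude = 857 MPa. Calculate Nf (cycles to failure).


sigma_a = sigma_f' * (2Nf)^b
2Nf = (sigma_a/sigma_f')^(1/b)
2Nf = (857/1029)^(1/-0.109)
2Nf = 5.354974
Nf = 2.677


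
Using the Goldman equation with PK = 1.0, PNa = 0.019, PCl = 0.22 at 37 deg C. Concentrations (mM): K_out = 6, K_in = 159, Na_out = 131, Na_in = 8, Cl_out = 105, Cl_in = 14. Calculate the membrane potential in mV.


Vm = (RT/F)*ln((PK*Ko + PNa*Nao + PCl*Cli)/(PK*Ki + PNa*Nai + PCl*Clo))
Numer = 11.569, Denom = 182.252
Vm = -73.68 mV


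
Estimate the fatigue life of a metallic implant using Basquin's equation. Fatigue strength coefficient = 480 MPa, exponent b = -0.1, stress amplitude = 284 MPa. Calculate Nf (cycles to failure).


sigma_a = sigma_f' * (2Nf)^b
2Nf = (sigma_a/sigma_f')^(1/b)
2Nf = (284/480)^(1/-0.1)
2Nf = 190.20809
Nf = 95.1


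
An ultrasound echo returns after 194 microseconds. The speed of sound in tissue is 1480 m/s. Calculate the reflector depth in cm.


depth = c * t / 2
t = 194 us = 1.9400e-04 s
depth = 1480 * 1.9400e-04 / 2
depth = 0.14356 m = 14.356 cm


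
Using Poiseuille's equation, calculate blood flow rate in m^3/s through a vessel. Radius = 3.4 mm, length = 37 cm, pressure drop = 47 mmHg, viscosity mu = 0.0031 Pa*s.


Q = pi*r^4*dP / (8*mu*L)
r = 0.0034 m, L = 0.37 m
dP = 47 mmHg = 6266.134 Pa
Q = 2.8669e-04 m^3/s


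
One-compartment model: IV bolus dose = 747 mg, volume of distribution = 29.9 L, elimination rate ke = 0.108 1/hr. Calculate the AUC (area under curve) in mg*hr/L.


C0 = Dose/Vd = 747/29.9 = 24.9833 mg/L
AUC = C0/ke = 24.9833/0.108
AUC = 231.3 mg*hr/L


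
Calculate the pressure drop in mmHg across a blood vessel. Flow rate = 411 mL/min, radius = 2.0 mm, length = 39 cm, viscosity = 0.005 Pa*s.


dP = 8*mu*L*Q / (pi*r^4)
Q = 411 mL/min = 6.85e-06 m^3/s
dP = 2125.91 Pa = 2125.91 / 133.322 mmHg = 15.95 mmHg


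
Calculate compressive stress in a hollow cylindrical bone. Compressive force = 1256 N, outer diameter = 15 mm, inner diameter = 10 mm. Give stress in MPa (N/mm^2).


A = pi*(r_o^2 - r_i^2)
r_o = 7.5 mm, r_i = 5 mm
A = 98.1748 mm^2
sigma = F/A = 1256 / 98.1748
sigma = 12.79 MPa


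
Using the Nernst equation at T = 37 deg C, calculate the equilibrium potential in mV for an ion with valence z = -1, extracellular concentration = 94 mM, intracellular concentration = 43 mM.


E = (RT/(zF)) * ln(C_out/C_in)
T = 37 + 273.15 = 310.15 K
E = (8.314 * 310.15 / (-1 * 96485)) * ln(94/43)
E = -20.9 mV


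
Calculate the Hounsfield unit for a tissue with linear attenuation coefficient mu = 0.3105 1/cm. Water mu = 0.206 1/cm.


HU = ((mu_tissue - mu_water) / mu_water) * 1000
HU = ((0.3105 - 0.206) / 0.206) * 1000
HU = 507.3


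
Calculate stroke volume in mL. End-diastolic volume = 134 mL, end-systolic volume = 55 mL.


SV = EDV - ESV
SV = 134 - 55
SV = 79 mL


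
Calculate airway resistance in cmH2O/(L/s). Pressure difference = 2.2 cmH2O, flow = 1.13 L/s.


R = dP / flow
R = 2.2 / 1.13
R = 1.947 cmH2O/(L/s)


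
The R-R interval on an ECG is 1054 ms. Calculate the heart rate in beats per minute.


HR = 60 / RR_interval(s)
RR = 1054 ms = 1.054 s
HR = 60 / 1.054 = 56.93 bpm


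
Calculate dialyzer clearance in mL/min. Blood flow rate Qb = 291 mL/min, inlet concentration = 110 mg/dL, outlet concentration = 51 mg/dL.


K = Qb * (Cb_in - Cb_out) / Cb_in
K = 291 * (110 - 51) / 110
K = 156.1 mL/min


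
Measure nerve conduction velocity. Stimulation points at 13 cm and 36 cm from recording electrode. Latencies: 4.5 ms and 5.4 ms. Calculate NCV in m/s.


Distance = (36 - 13) / 100 = 0.23 m
dt = (5.4 - 4.5) / 1000 = 9.0000e-04 s
NCV = dist / dt = 255.6 m/s


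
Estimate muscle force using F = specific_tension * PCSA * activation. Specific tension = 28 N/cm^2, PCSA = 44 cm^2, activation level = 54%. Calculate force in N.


F = sigma * PCSA * activation
F = 28 * 44 * 0.54
F = 665.3 N


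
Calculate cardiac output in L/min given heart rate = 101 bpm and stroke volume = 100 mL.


CO = HR * SV
CO = 101 * 100 / 1000
CO = 10.1 L/min


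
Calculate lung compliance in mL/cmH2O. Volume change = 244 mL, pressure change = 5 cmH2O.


C = dV / dP
C = 244 / 5
C = 48.8 mL/cmH2O


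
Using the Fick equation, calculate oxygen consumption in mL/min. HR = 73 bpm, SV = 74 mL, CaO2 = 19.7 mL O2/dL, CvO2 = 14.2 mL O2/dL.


CO = HR*SV = 73*74/1000 = 5.402 L/min
a-v O2 diff = 19.7 - 14.2 = 5.5 mL/dL
VO2 = CO * (CaO2-CvO2) * 10 dL/L
VO2 = 5.402 * 5.5 * 10
VO2 = 297.1 mL/min


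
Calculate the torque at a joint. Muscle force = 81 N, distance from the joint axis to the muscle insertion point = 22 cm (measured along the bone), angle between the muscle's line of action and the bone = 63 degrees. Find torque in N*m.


Torque = F * d * sin(theta)   (moment arm = d*sin(theta))
d = 22 cm = 0.22 m
Torque = 81 * 0.22 * sin(63)
Torque = 15.88 N*m


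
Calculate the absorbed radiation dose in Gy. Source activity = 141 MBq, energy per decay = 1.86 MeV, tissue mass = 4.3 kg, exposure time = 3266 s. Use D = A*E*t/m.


A = 141 MBq = 1.4100e+08 Bq
E = 1.86 MeV = 2.97972e-13 J
D = A*E*t/m = 1.4100e+08*2.97972e-13*3266/4.3
D = 0.03191 Gy


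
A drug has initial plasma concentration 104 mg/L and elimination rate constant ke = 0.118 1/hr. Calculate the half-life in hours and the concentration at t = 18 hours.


t_half = ln(2) / ke = 0.693147 / 0.118 = 5.874 hr
C(t) = C0 * exp(-ke*t) = 104 * exp(-0.118*18)
C(18) = 12.43 mg/L


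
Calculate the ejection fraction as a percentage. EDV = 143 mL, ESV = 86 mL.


SV = EDV - ESV = 143 - 86 = 57 mL
EF = SV/EDV * 100 = 57/143 * 100
EF = 39.86%


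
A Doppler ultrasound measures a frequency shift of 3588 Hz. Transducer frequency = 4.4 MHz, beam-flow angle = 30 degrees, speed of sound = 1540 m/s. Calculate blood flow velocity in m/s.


v = fd * c / (2 * f0 * cos(theta))
v = 3588 * 1540 / (2 * 4.4000e+06 * cos(30))
v = 0.725 m/s


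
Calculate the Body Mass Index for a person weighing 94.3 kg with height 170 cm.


BMI = weight / height^2
height = 170 cm = 1.7 m
BMI = 94.3 / 1.7^2
BMI = 32.63 kg/m^2


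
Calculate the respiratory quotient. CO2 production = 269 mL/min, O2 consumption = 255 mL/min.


RQ = VCO2 / VO2
RQ = 269 / 255
RQ = 1.055


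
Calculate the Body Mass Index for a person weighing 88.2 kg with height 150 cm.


BMI = weight / height^2
height = 150 cm = 1.5 m
BMI = 88.2 / 1.5^2
BMI = 39.2 kg/m^2


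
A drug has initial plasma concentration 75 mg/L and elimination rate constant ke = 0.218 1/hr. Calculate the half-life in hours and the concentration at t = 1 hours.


t_half = ln(2) / ke = 0.693147 / 0.218 = 3.18 hr
C(t) = C0 * exp(-ke*t) = 75 * exp(-0.218*1)
C(1) = 60.31 mg/L


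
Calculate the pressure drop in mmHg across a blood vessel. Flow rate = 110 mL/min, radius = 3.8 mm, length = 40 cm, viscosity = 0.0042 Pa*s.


dP = 8*mu*L*Q / (pi*r^4)
Q = 110 mL/min = 1.83333e-06 m^3/s
dP = 37.6145 Pa = 37.6145 / 133.322 mmHg = 0.2821 mmHg


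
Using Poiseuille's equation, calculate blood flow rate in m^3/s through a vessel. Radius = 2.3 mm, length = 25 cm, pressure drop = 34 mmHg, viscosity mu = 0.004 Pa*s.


Q = pi*r^4*dP / (8*mu*L)
r = 0.0023 m, L = 0.25 m
dP = 34 mmHg = 4532.948 Pa
Q = 4.9814e-05 m^3/s


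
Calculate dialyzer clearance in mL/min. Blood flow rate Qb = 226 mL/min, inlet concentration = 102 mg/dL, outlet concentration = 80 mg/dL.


K = Qb * (Cb_in - Cb_out) / Cb_in
K = 226 * (102 - 80) / 102
K = 48.75 mL/min


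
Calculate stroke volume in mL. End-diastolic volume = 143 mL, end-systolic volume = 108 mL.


SV = EDV - ESV
SV = 143 - 108
SV = 35 mL


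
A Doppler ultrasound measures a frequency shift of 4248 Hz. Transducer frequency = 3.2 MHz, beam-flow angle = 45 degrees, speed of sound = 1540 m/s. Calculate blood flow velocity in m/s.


v = fd * c / (2 * f0 * cos(theta))
v = 4248 * 1540 / (2 * 3.2000e+06 * cos(45))
v = 1.446 m/s


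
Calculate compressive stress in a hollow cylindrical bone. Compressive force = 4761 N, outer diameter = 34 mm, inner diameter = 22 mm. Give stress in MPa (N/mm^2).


A = pi*(r_o^2 - r_i^2)
r_o = 17 mm, r_i = 11 mm
A = 527.788 mm^2
sigma = F/A = 4761 / 527.788
sigma = 9.021 MPa


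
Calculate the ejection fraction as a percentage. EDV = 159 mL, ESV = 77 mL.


SV = EDV - ESV = 159 - 77 = 82 mL
EF = SV/EDV * 100 = 82/159 * 100
EF = 51.57%


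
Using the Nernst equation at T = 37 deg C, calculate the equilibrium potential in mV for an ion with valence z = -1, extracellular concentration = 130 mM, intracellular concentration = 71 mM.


E = (RT/(zF)) * ln(C_out/C_in)
T = 37 + 273.15 = 310.15 K
E = (8.314 * 310.15 / (-1 * 96485)) * ln(130/71)
E = -16.16 mV


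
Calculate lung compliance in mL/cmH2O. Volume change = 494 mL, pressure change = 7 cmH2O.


C = dV / dP
C = 494 / 7
C = 70.57 mL/cmH2O


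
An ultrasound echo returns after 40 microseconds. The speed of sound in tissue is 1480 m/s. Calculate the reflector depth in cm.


depth = c * t / 2
t = 40 us = 4.0000e-05 s
depth = 1480 * 4.0000e-05 / 2
depth = 0.0296 m = 2.96 cm


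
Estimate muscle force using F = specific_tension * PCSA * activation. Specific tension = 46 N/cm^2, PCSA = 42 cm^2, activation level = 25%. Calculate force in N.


F = sigma * PCSA * activation
F = 46 * 42 * 0.25
F = 483 N


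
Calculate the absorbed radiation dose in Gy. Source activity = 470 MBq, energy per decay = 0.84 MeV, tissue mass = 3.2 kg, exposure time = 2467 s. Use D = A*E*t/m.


A = 470 MBq = 4.7000e+08 Bq
E = 0.84 MeV = 1.34568e-13 J
D = A*E*t/m = 4.7000e+08*1.34568e-13*2467/3.2
D = 0.04876 Gy


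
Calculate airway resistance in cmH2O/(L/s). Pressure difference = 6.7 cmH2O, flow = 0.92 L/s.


R = dP / flow
R = 6.7 / 0.92
R = 7.283 cmH2O/(L/s)


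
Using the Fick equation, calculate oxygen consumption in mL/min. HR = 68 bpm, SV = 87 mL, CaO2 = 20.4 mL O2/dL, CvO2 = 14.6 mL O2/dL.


CO = HR*SV = 68*87/1000 = 5.916 L/min
a-v O2 diff = 20.4 - 14.6 = 5.8 mL/dL
VO2 = CO * (CaO2-CvO2) * 10 dL/L
VO2 = 5.916 * 5.8 * 10
VO2 = 343.1 mL/min


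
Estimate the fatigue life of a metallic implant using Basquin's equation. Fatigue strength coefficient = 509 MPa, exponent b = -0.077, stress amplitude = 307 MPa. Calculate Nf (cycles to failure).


sigma_a = sigma_f' * (2Nf)^b
2Nf = (sigma_a/sigma_f')^(1/b)
2Nf = (307/509)^(1/-0.077)
2Nf = 710.69066
Nf = 355.3


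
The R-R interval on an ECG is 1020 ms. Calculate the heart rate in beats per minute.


HR = 60 / RR_interval(s)
RR = 1020 ms = 1.02 s
HR = 60 / 1.02 = 58.82 bpm


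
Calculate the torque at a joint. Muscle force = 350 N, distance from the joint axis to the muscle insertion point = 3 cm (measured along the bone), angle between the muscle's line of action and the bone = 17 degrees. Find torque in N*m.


Torque = F * d * sin(theta)   (moment arm = d*sin(theta))
d = 3 cm = 0.03 m
Torque = 350 * 0.03 * sin(17)
Torque = 3.07 N*m


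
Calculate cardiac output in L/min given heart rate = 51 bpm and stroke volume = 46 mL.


CO = HR * SV
CO = 51 * 46 / 1000
CO = 2.346 L/min


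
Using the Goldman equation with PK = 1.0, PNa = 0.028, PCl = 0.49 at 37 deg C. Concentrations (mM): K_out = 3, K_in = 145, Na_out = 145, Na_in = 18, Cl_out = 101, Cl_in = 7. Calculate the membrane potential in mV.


Vm = (RT/F)*ln((PK*Ko + PNa*Nao + PCl*Cli)/(PK*Ki + PNa*Nai + PCl*Clo))
Numer = 10.49, Denom = 194.994
Vm = -78.11 mV


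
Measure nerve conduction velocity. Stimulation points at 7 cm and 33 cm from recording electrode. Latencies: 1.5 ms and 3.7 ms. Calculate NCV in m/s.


Distance = (33 - 7) / 100 = 0.26 m
dt = (3.7 - 1.5) / 1000 = 0.0022 s
NCV = dist / dt = 118.2 m/s


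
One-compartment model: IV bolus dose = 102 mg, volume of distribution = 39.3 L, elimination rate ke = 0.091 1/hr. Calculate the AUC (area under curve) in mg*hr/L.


C0 = Dose/Vd = 102/39.3 = 2.59542 mg/L
AUC = C0/ke = 2.59542/0.091
AUC = 28.52 mg*hr/L


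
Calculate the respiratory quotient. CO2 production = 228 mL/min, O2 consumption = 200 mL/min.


RQ = VCO2 / VO2
RQ = 228 / 200
RQ = 1.14


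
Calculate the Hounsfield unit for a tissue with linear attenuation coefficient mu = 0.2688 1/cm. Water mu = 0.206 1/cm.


HU = ((mu_tissue - mu_water) / mu_water) * 1000
HU = ((0.2688 - 0.206) / 0.206) * 1000
HU = 304.9


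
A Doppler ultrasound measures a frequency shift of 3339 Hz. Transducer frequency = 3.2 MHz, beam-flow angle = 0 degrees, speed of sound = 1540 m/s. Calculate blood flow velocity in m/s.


v = fd * c / (2 * f0 * cos(theta))
v = 3339 * 1540 / (2 * 3.2000e+06 * cos(0))
v = 0.8034 m/s


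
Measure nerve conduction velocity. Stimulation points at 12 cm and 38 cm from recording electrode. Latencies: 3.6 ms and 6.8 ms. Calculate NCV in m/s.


Distance = (38 - 12) / 100 = 0.26 m
dt = (6.8 - 3.6) / 1000 = 0.0032 s
NCV = dist / dt = 81.25 m/s


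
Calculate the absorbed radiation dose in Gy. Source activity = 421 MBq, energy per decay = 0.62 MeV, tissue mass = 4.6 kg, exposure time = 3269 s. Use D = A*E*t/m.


A = 421 MBq = 4.2100e+08 Bq
E = 0.62 MeV = 9.9324e-14 J
D = A*E*t/m = 4.2100e+08*9.9324e-14*3269/4.6
D = 0.02972 Gy
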